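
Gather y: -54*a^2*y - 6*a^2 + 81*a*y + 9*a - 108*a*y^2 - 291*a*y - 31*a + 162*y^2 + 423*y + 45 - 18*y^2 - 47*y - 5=-6*a^2 - 22*a + y^2*(144 - 108*a) + y*(-54*a^2 - 210*a + 376) + 40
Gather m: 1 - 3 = -2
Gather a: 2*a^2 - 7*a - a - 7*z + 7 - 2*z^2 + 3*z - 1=2*a^2 - 8*a - 2*z^2 - 4*z + 6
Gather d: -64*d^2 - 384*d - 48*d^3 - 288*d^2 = -48*d^3 - 352*d^2 - 384*d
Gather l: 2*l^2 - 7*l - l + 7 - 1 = 2*l^2 - 8*l + 6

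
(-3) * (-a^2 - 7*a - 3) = 3*a^2 + 21*a + 9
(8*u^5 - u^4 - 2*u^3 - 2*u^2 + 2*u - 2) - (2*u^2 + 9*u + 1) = 8*u^5 - u^4 - 2*u^3 - 4*u^2 - 7*u - 3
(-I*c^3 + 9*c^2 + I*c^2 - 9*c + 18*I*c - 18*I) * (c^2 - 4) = -I*c^5 + 9*c^4 + I*c^4 - 9*c^3 + 22*I*c^3 - 36*c^2 - 22*I*c^2 + 36*c - 72*I*c + 72*I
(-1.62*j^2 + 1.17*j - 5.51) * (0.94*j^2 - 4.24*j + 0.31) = -1.5228*j^4 + 7.9686*j^3 - 10.6424*j^2 + 23.7251*j - 1.7081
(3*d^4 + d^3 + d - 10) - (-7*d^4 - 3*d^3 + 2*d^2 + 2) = 10*d^4 + 4*d^3 - 2*d^2 + d - 12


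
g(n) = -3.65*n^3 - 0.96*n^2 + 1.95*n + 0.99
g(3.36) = -141.75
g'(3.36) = -128.12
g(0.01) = 1.01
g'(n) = -10.95*n^2 - 1.92*n + 1.95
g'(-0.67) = -1.68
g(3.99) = -238.37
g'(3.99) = -180.04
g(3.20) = -122.20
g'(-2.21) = -47.29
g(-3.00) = 85.05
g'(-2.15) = -44.54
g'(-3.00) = -90.84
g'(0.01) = 1.93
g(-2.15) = 28.63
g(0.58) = 1.09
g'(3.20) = -116.32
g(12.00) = -6421.05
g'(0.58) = -2.85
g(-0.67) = 0.35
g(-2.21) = 31.39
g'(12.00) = -1597.89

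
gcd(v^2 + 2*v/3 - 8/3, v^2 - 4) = v + 2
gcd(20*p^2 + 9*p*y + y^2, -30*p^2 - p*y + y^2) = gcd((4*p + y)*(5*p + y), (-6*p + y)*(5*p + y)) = 5*p + y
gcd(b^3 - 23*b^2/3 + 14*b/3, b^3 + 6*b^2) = b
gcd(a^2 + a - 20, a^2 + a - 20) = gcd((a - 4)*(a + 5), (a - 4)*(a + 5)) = a^2 + a - 20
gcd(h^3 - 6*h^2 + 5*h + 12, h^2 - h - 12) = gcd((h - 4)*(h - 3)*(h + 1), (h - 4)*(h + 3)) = h - 4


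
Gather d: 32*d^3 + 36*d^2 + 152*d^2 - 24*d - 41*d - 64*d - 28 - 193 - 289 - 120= 32*d^3 + 188*d^2 - 129*d - 630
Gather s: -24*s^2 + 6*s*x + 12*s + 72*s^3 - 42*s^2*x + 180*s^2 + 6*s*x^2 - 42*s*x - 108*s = 72*s^3 + s^2*(156 - 42*x) + s*(6*x^2 - 36*x - 96)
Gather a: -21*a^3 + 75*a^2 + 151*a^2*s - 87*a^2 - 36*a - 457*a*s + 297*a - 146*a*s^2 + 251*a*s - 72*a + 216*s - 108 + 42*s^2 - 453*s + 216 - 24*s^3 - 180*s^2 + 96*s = -21*a^3 + a^2*(151*s - 12) + a*(-146*s^2 - 206*s + 189) - 24*s^3 - 138*s^2 - 141*s + 108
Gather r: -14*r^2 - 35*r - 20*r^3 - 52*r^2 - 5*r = -20*r^3 - 66*r^2 - 40*r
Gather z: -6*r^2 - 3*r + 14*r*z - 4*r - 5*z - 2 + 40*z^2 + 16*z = -6*r^2 - 7*r + 40*z^2 + z*(14*r + 11) - 2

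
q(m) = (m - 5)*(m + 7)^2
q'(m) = (m - 5)*(2*m + 14) + (m + 7)^2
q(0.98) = -256.00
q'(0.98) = -0.48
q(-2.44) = -154.70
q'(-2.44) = -47.06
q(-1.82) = -183.00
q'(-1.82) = -43.82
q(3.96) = -124.93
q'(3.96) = 97.32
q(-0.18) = -240.93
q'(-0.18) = -24.14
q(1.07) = -255.94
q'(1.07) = 1.69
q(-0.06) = -243.71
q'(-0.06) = -22.07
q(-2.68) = -143.33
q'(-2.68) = -47.69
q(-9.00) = -56.00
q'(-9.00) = 60.00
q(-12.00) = -425.00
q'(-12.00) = 195.00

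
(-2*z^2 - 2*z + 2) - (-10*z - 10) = -2*z^2 + 8*z + 12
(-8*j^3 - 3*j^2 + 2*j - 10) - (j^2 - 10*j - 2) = -8*j^3 - 4*j^2 + 12*j - 8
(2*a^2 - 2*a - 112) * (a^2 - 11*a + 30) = 2*a^4 - 24*a^3 - 30*a^2 + 1172*a - 3360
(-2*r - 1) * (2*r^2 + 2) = -4*r^3 - 2*r^2 - 4*r - 2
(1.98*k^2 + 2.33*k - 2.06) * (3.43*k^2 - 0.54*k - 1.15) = 6.7914*k^4 + 6.9227*k^3 - 10.601*k^2 - 1.5671*k + 2.369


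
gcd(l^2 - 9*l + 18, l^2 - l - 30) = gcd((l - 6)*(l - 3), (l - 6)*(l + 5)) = l - 6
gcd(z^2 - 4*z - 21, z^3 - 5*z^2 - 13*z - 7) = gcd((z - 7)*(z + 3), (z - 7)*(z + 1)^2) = z - 7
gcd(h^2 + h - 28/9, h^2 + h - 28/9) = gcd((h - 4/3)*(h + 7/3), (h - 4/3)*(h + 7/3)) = h^2 + h - 28/9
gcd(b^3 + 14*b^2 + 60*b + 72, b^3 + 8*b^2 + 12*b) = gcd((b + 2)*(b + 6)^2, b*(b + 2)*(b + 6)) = b^2 + 8*b + 12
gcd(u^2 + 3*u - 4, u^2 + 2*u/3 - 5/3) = u - 1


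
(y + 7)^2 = y^2 + 14*y + 49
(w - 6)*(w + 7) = w^2 + w - 42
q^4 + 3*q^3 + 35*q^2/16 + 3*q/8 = q*(q + 1/4)*(q + 3/4)*(q + 2)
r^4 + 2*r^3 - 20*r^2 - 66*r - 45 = (r - 5)*(r + 1)*(r + 3)^2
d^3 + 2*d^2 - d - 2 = (d - 1)*(d + 1)*(d + 2)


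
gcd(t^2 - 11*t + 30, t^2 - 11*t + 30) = t^2 - 11*t + 30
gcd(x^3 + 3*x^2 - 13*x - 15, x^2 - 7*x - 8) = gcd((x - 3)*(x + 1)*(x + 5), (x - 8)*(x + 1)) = x + 1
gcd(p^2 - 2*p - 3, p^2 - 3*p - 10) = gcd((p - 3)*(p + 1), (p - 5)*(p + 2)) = 1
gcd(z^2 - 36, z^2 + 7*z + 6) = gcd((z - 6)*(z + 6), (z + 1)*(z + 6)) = z + 6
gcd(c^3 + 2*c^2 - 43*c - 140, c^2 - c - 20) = c + 4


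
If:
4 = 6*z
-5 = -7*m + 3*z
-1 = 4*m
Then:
No Solution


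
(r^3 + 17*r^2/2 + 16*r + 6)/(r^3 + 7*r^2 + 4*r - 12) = (r + 1/2)/(r - 1)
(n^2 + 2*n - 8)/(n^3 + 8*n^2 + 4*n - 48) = 1/(n + 6)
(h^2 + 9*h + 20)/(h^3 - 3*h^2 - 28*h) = (h + 5)/(h*(h - 7))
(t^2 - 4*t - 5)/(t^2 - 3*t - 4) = (t - 5)/(t - 4)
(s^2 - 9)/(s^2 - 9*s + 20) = (s^2 - 9)/(s^2 - 9*s + 20)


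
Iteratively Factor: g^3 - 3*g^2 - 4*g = (g + 1)*(g^2 - 4*g) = g*(g + 1)*(g - 4)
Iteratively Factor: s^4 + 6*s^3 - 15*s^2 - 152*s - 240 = (s + 4)*(s^3 + 2*s^2 - 23*s - 60) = (s - 5)*(s + 4)*(s^2 + 7*s + 12) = (s - 5)*(s + 3)*(s + 4)*(s + 4)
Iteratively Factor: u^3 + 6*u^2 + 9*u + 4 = (u + 4)*(u^2 + 2*u + 1) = (u + 1)*(u + 4)*(u + 1)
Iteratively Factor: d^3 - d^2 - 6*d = (d)*(d^2 - d - 6) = d*(d + 2)*(d - 3)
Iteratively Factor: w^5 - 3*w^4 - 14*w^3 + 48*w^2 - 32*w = (w + 4)*(w^4 - 7*w^3 + 14*w^2 - 8*w) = (w - 2)*(w + 4)*(w^3 - 5*w^2 + 4*w) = (w - 4)*(w - 2)*(w + 4)*(w^2 - w) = w*(w - 4)*(w - 2)*(w + 4)*(w - 1)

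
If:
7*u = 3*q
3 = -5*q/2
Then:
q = -6/5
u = -18/35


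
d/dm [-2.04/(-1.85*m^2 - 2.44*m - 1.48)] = (-7.548*m - 4.9776)/(1.85*m^2 + 2.44*m + 1.48)^2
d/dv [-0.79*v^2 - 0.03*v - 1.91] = -1.58*v - 0.03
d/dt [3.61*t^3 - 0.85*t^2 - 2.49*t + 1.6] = 10.83*t^2 - 1.7*t - 2.49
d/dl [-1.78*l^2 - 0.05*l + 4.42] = -3.56*l - 0.05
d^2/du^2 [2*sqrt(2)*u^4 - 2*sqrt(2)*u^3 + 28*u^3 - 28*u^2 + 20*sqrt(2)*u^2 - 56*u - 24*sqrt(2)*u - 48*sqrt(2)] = 24*sqrt(2)*u^2 - 12*sqrt(2)*u + 168*u - 56 + 40*sqrt(2)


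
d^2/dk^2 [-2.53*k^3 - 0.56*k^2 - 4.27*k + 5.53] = -15.18*k - 1.12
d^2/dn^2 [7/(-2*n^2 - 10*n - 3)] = 28*(2*n^2 + 10*n - 2*(2*n + 5)^2 + 3)/(2*n^2 + 10*n + 3)^3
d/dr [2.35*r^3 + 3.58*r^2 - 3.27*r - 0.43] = 7.05*r^2 + 7.16*r - 3.27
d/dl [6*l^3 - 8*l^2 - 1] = 2*l*(9*l - 8)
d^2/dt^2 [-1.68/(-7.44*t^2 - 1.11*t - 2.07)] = (-185.988096*t^2 - 27.748224*t + 1.68*(14.88*t + 1.11)*(29.76*t + 2.22) - 51.746688)/(7.44*t^2 + 1.11*t + 2.07)^3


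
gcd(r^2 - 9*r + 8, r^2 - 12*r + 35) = 1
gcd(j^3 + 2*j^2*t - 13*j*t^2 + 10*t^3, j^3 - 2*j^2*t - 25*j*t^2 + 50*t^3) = -j^2 - 3*j*t + 10*t^2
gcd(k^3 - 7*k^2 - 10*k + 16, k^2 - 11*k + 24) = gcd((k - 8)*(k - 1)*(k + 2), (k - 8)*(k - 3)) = k - 8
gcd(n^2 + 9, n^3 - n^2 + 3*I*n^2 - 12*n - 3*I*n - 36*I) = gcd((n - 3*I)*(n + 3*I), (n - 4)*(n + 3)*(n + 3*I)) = n + 3*I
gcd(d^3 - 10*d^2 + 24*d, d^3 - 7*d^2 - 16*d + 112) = d - 4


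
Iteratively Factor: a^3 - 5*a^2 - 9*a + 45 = (a - 5)*(a^2 - 9) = (a - 5)*(a + 3)*(a - 3)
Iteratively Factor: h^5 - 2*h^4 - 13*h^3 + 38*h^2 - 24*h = (h - 2)*(h^4 - 13*h^2 + 12*h) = (h - 3)*(h - 2)*(h^3 + 3*h^2 - 4*h) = h*(h - 3)*(h - 2)*(h^2 + 3*h - 4) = h*(h - 3)*(h - 2)*(h + 4)*(h - 1)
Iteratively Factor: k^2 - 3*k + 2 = (k - 1)*(k - 2)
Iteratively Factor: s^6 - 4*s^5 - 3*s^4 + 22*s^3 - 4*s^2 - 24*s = (s - 2)*(s^5 - 2*s^4 - 7*s^3 + 8*s^2 + 12*s) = (s - 2)*(s + 1)*(s^4 - 3*s^3 - 4*s^2 + 12*s) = (s - 2)^2*(s + 1)*(s^3 - s^2 - 6*s) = (s - 3)*(s - 2)^2*(s + 1)*(s^2 + 2*s) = s*(s - 3)*(s - 2)^2*(s + 1)*(s + 2)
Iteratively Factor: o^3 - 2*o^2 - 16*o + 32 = (o - 2)*(o^2 - 16) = (o - 2)*(o + 4)*(o - 4)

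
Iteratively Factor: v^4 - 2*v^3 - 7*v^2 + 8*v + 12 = (v + 1)*(v^3 - 3*v^2 - 4*v + 12) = (v - 3)*(v + 1)*(v^2 - 4) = (v - 3)*(v + 1)*(v + 2)*(v - 2)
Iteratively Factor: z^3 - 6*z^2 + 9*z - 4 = (z - 1)*(z^2 - 5*z + 4) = (z - 4)*(z - 1)*(z - 1)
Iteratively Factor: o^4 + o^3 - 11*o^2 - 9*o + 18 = (o + 2)*(o^3 - o^2 - 9*o + 9) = (o - 3)*(o + 2)*(o^2 + 2*o - 3) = (o - 3)*(o + 2)*(o + 3)*(o - 1)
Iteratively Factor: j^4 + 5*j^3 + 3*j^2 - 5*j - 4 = (j - 1)*(j^3 + 6*j^2 + 9*j + 4) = (j - 1)*(j + 4)*(j^2 + 2*j + 1) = (j - 1)*(j + 1)*(j + 4)*(j + 1)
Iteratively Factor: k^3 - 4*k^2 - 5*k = (k)*(k^2 - 4*k - 5) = k*(k - 5)*(k + 1)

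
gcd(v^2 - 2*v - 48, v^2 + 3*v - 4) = 1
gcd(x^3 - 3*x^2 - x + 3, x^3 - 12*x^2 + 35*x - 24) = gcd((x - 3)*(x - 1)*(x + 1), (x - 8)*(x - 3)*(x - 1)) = x^2 - 4*x + 3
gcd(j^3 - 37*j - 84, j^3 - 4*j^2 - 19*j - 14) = j - 7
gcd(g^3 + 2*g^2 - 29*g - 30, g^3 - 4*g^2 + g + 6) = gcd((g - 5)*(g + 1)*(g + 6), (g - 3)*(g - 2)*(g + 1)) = g + 1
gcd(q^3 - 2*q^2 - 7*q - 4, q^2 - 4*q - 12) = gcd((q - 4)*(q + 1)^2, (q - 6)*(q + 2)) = 1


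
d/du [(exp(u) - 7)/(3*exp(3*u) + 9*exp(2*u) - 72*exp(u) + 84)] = 2*(-exp(2*u) + 7*exp(u) + 35)*exp(u)/(3*(exp(5*u) + 8*exp(4*u) - 23*exp(3*u) - 134*exp(2*u) + 476*exp(u) - 392))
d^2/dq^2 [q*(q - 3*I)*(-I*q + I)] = -6*I*q - 6 + 2*I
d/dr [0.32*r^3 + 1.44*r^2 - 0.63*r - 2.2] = 0.96*r^2 + 2.88*r - 0.63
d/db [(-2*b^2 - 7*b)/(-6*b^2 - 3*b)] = -4/(4*b^2 + 4*b + 1)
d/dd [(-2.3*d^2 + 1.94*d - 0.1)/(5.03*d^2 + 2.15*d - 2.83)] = (-14.7032*d^2 + 14.024*d - 5.2752)/(25.3009*d^4 + 21.629*d^3 - 23.8473*d^2 - 12.169*d + 8.0089)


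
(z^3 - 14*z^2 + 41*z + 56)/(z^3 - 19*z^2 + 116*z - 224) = (z + 1)/(z - 4)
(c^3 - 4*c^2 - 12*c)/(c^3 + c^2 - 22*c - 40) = c*(c - 6)/(c^2 - c - 20)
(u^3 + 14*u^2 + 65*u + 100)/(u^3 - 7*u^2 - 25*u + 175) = (u^2 + 9*u + 20)/(u^2 - 12*u + 35)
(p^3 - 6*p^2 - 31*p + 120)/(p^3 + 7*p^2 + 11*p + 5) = (p^2 - 11*p + 24)/(p^2 + 2*p + 1)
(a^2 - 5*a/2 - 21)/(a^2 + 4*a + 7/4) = 2*(a - 6)/(2*a + 1)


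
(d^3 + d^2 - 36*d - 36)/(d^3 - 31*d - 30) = (d + 6)/(d + 5)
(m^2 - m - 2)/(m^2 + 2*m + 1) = (m - 2)/(m + 1)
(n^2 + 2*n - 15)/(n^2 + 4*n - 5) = (n - 3)/(n - 1)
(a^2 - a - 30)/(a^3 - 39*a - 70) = (a - 6)/(a^2 - 5*a - 14)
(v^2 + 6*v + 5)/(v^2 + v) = (v + 5)/v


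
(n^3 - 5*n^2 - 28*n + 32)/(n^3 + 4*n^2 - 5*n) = (n^2 - 4*n - 32)/(n*(n + 5))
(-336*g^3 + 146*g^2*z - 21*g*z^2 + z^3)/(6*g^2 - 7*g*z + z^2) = (56*g^2 - 15*g*z + z^2)/(-g + z)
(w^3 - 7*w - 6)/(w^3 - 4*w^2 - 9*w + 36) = (w^2 + 3*w + 2)/(w^2 - w - 12)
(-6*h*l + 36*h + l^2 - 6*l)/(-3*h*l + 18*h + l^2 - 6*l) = (6*h - l)/(3*h - l)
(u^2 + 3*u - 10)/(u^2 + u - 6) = (u + 5)/(u + 3)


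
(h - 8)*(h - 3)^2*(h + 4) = h^4 - 10*h^3 + h^2 + 156*h - 288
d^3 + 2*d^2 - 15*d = d*(d - 3)*(d + 5)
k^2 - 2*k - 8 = (k - 4)*(k + 2)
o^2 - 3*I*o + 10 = (o - 5*I)*(o + 2*I)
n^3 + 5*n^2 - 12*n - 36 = (n - 3)*(n + 2)*(n + 6)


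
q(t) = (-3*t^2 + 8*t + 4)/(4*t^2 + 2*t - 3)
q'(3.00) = -0.27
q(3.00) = 0.03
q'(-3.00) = -0.46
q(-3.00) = -1.74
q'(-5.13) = -0.11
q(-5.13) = -1.26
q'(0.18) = -5.67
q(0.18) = -2.13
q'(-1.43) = -16.67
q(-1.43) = -5.85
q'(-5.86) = -0.08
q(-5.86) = -1.19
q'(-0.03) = -3.38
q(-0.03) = -1.23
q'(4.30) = -0.13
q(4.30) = -0.21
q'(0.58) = -216.43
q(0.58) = -15.43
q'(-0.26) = -2.93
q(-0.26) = -0.53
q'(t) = (8 - 6*t)/(4*t^2 + 2*t - 3) + (-8*t - 2)*(-3*t^2 + 8*t + 4)/(4*t^2 + 2*t - 3)^2 = 2*(-19*t^2 - 7*t - 16)/(16*t^4 + 16*t^3 - 20*t^2 - 12*t + 9)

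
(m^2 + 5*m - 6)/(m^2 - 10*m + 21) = (m^2 + 5*m - 6)/(m^2 - 10*m + 21)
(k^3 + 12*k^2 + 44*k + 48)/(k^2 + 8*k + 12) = k + 4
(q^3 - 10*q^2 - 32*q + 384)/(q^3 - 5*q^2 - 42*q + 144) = (q - 8)/(q - 3)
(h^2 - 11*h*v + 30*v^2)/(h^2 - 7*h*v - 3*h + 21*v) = (h^2 - 11*h*v + 30*v^2)/(h^2 - 7*h*v - 3*h + 21*v)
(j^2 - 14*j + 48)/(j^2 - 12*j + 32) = (j - 6)/(j - 4)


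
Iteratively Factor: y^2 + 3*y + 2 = (y + 2)*(y + 1)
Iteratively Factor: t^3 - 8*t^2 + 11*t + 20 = (t - 4)*(t^2 - 4*t - 5) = (t - 4)*(t + 1)*(t - 5)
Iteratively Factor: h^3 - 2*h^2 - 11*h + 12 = (h + 3)*(h^2 - 5*h + 4) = (h - 4)*(h + 3)*(h - 1)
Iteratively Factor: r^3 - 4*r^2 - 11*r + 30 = (r - 2)*(r^2 - 2*r - 15) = (r - 5)*(r - 2)*(r + 3)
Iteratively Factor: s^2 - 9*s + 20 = (s - 4)*(s - 5)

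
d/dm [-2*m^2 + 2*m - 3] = 2 - 4*m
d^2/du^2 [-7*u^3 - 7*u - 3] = -42*u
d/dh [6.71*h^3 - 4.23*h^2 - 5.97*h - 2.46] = 20.13*h^2 - 8.46*h - 5.97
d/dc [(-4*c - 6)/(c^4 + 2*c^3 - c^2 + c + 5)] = 2*(-2*c^4 - 4*c^3 + 2*c^2 - 2*c + (2*c + 3)*(4*c^3 + 6*c^2 - 2*c + 1) - 10)/(c^4 + 2*c^3 - c^2 + c + 5)^2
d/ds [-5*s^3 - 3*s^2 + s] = -15*s^2 - 6*s + 1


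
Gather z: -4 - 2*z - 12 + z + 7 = -z - 9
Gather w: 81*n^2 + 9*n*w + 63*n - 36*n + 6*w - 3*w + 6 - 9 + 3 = 81*n^2 + 27*n + w*(9*n + 3)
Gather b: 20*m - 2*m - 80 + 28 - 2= 18*m - 54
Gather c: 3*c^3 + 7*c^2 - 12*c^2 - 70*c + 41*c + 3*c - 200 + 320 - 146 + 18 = 3*c^3 - 5*c^2 - 26*c - 8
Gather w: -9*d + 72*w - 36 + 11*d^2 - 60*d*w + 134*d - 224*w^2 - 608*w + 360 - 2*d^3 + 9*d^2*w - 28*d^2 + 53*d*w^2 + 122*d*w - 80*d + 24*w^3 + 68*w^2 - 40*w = -2*d^3 - 17*d^2 + 45*d + 24*w^3 + w^2*(53*d - 156) + w*(9*d^2 + 62*d - 576) + 324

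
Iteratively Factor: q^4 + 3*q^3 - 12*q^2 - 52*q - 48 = (q + 2)*(q^3 + q^2 - 14*q - 24) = (q - 4)*(q + 2)*(q^2 + 5*q + 6) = (q - 4)*(q + 2)^2*(q + 3)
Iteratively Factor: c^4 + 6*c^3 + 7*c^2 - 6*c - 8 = (c - 1)*(c^3 + 7*c^2 + 14*c + 8) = (c - 1)*(c + 2)*(c^2 + 5*c + 4) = (c - 1)*(c + 2)*(c + 4)*(c + 1)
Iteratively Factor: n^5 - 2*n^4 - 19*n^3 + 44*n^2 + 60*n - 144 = (n + 4)*(n^4 - 6*n^3 + 5*n^2 + 24*n - 36) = (n - 2)*(n + 4)*(n^3 - 4*n^2 - 3*n + 18) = (n - 3)*(n - 2)*(n + 4)*(n^2 - n - 6) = (n - 3)*(n - 2)*(n + 2)*(n + 4)*(n - 3)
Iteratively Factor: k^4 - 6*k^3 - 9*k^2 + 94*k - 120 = (k + 4)*(k^3 - 10*k^2 + 31*k - 30) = (k - 3)*(k + 4)*(k^2 - 7*k + 10) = (k - 5)*(k - 3)*(k + 4)*(k - 2)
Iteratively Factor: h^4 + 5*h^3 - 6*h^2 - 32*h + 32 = (h + 4)*(h^3 + h^2 - 10*h + 8) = (h - 2)*(h + 4)*(h^2 + 3*h - 4) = (h - 2)*(h - 1)*(h + 4)*(h + 4)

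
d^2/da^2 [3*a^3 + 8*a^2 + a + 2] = 18*a + 16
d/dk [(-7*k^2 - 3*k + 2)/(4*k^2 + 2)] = (6*k^2 - 22*k - 3)/(2*(4*k^4 + 4*k^2 + 1))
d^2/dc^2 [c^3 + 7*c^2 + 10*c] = 6*c + 14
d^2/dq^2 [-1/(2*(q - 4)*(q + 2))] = (-(q - 4)^2 - (q - 4)*(q + 2) - (q + 2)^2)/((q - 4)^3*(q + 2)^3)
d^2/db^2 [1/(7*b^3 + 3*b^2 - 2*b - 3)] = 2*(-3*(7*b + 1)*(7*b^3 + 3*b^2 - 2*b - 3) + (21*b^2 + 6*b - 2)^2)/(7*b^3 + 3*b^2 - 2*b - 3)^3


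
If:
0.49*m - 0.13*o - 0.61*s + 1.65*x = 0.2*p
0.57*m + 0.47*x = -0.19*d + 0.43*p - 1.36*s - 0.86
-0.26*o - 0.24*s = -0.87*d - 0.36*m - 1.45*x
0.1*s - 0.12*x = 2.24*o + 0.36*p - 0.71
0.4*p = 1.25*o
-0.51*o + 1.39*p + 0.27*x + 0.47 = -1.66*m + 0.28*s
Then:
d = -0.10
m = -0.81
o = 0.20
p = 0.61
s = -0.18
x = 0.26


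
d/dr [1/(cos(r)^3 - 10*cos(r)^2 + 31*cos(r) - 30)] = (3*cos(r)^2 - 20*cos(r) + 31)*sin(r)/(cos(r)^3 - 10*cos(r)^2 + 31*cos(r) - 30)^2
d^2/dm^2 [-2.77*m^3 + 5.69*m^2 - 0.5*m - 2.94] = 11.38 - 16.62*m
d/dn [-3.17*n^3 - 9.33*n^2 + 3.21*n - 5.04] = -9.51*n^2 - 18.66*n + 3.21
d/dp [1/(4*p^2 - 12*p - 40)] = (3 - 2*p)/(4*(-p^2 + 3*p + 10)^2)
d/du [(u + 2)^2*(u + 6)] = (u + 2)*(3*u + 14)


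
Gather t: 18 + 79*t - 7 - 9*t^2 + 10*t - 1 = -9*t^2 + 89*t + 10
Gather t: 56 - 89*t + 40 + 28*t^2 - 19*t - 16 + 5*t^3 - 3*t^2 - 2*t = 5*t^3 + 25*t^2 - 110*t + 80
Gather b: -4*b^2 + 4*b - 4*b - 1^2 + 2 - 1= -4*b^2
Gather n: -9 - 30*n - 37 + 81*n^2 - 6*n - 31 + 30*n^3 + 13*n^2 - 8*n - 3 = 30*n^3 + 94*n^2 - 44*n - 80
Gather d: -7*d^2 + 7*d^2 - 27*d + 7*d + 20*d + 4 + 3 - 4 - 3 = 0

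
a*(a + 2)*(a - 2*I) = a^3 + 2*a^2 - 2*I*a^2 - 4*I*a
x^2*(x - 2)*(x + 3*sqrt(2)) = x^4 - 2*x^3 + 3*sqrt(2)*x^3 - 6*sqrt(2)*x^2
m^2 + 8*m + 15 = (m + 3)*(m + 5)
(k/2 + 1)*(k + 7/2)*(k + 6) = k^3/2 + 23*k^2/4 + 20*k + 21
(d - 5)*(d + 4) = d^2 - d - 20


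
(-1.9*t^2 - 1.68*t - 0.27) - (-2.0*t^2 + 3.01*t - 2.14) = 0.1*t^2 - 4.69*t + 1.87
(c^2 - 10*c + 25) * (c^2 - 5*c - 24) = c^4 - 15*c^3 + 51*c^2 + 115*c - 600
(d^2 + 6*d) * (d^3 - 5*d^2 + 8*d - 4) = d^5 + d^4 - 22*d^3 + 44*d^2 - 24*d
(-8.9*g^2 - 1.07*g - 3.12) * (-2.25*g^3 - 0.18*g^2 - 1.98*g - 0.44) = 20.025*g^5 + 4.0095*g^4 + 24.8346*g^3 + 6.5962*g^2 + 6.6484*g + 1.3728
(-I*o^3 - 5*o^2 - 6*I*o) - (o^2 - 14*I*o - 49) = -I*o^3 - 6*o^2 + 8*I*o + 49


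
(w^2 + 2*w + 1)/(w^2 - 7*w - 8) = (w + 1)/(w - 8)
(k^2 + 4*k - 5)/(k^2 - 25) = (k - 1)/(k - 5)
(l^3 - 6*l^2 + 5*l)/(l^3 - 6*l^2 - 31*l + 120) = l*(l^2 - 6*l + 5)/(l^3 - 6*l^2 - 31*l + 120)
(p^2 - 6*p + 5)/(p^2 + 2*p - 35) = (p - 1)/(p + 7)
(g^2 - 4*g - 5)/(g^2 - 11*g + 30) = (g + 1)/(g - 6)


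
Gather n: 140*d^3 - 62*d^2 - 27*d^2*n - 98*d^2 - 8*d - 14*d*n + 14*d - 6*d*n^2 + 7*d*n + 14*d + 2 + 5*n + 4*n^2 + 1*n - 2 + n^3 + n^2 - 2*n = 140*d^3 - 160*d^2 + 20*d + n^3 + n^2*(5 - 6*d) + n*(-27*d^2 - 7*d + 4)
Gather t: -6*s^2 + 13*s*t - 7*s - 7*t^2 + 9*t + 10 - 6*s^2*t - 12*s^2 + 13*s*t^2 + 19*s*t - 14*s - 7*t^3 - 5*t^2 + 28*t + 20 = -18*s^2 - 21*s - 7*t^3 + t^2*(13*s - 12) + t*(-6*s^2 + 32*s + 37) + 30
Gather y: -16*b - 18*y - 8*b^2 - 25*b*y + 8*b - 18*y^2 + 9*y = -8*b^2 - 8*b - 18*y^2 + y*(-25*b - 9)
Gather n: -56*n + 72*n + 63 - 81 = 16*n - 18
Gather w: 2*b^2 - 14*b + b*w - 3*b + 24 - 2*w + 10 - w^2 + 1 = 2*b^2 - 17*b - w^2 + w*(b - 2) + 35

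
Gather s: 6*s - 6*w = 6*s - 6*w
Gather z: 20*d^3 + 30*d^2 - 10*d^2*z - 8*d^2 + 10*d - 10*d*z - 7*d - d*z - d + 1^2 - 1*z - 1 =20*d^3 + 22*d^2 + 2*d + z*(-10*d^2 - 11*d - 1)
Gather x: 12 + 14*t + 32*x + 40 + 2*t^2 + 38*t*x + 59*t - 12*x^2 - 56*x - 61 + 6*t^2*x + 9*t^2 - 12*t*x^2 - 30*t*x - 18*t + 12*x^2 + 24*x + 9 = 11*t^2 - 12*t*x^2 + 55*t + x*(6*t^2 + 8*t)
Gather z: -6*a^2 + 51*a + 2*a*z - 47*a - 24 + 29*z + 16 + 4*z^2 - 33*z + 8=-6*a^2 + 4*a + 4*z^2 + z*(2*a - 4)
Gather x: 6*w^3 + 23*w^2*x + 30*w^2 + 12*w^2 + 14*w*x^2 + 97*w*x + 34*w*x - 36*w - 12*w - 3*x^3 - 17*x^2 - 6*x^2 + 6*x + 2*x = 6*w^3 + 42*w^2 - 48*w - 3*x^3 + x^2*(14*w - 23) + x*(23*w^2 + 131*w + 8)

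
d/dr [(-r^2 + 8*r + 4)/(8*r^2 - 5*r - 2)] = (-59*r^2 - 60*r + 4)/(64*r^4 - 80*r^3 - 7*r^2 + 20*r + 4)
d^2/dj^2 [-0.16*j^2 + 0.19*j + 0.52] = -0.320000000000000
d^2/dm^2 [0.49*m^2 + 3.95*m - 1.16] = 0.980000000000000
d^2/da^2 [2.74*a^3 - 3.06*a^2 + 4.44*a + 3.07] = 16.44*a - 6.12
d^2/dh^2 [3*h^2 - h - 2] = 6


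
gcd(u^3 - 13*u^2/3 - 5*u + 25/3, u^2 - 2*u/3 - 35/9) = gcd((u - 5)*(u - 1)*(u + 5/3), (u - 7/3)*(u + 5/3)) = u + 5/3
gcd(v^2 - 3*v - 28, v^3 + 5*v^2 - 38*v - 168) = v + 4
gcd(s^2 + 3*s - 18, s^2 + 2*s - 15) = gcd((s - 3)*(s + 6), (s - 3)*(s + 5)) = s - 3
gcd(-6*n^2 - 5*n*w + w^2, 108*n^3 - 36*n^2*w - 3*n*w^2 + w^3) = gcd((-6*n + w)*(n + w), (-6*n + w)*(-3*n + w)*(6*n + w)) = -6*n + w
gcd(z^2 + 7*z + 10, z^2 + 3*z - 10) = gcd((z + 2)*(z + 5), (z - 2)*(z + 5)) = z + 5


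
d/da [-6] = 0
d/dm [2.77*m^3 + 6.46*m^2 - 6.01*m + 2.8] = 8.31*m^2 + 12.92*m - 6.01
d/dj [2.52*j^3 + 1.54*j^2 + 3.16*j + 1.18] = 7.56*j^2 + 3.08*j + 3.16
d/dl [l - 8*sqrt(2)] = 1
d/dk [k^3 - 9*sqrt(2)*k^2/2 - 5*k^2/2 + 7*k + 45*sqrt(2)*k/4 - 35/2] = 3*k^2 - 9*sqrt(2)*k - 5*k + 7 + 45*sqrt(2)/4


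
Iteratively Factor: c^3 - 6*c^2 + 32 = (c - 4)*(c^2 - 2*c - 8) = (c - 4)^2*(c + 2)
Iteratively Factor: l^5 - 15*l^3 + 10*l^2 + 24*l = (l - 2)*(l^4 + 2*l^3 - 11*l^2 - 12*l) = l*(l - 2)*(l^3 + 2*l^2 - 11*l - 12) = l*(l - 3)*(l - 2)*(l^2 + 5*l + 4) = l*(l - 3)*(l - 2)*(l + 1)*(l + 4)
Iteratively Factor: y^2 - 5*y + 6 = (y - 2)*(y - 3)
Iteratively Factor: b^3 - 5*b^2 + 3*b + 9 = (b - 3)*(b^2 - 2*b - 3) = (b - 3)*(b + 1)*(b - 3)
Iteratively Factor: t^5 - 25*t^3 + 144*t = (t)*(t^4 - 25*t^2 + 144) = t*(t + 3)*(t^3 - 3*t^2 - 16*t + 48) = t*(t - 3)*(t + 3)*(t^2 - 16) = t*(t - 3)*(t + 3)*(t + 4)*(t - 4)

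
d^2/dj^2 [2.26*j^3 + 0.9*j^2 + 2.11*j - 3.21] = 13.56*j + 1.8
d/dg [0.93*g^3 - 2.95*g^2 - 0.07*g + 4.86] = 2.79*g^2 - 5.9*g - 0.07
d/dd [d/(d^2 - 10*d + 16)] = (16 - d^2)/(d^4 - 20*d^3 + 132*d^2 - 320*d + 256)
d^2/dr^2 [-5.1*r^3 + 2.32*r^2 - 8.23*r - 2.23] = 4.64 - 30.6*r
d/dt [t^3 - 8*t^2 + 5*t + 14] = 3*t^2 - 16*t + 5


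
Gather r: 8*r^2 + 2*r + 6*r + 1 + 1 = 8*r^2 + 8*r + 2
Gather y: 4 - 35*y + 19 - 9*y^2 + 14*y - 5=-9*y^2 - 21*y + 18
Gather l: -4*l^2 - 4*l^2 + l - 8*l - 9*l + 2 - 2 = -8*l^2 - 16*l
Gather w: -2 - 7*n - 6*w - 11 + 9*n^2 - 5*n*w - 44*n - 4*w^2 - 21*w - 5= 9*n^2 - 51*n - 4*w^2 + w*(-5*n - 27) - 18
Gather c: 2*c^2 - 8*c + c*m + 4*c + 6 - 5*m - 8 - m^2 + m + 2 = 2*c^2 + c*(m - 4) - m^2 - 4*m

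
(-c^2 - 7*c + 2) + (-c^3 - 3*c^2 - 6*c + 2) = -c^3 - 4*c^2 - 13*c + 4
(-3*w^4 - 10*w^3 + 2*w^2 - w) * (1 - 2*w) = 6*w^5 + 17*w^4 - 14*w^3 + 4*w^2 - w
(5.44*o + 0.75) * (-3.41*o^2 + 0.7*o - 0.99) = -18.5504*o^3 + 1.2505*o^2 - 4.8606*o - 0.7425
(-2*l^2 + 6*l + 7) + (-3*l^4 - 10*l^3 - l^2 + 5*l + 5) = -3*l^4 - 10*l^3 - 3*l^2 + 11*l + 12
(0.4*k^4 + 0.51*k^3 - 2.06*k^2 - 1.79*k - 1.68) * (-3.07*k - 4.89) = -1.228*k^5 - 3.5217*k^4 + 3.8303*k^3 + 15.5687*k^2 + 13.9107*k + 8.2152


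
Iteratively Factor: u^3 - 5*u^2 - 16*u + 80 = (u - 4)*(u^2 - u - 20) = (u - 5)*(u - 4)*(u + 4)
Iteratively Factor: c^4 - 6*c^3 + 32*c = (c)*(c^3 - 6*c^2 + 32) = c*(c - 4)*(c^2 - 2*c - 8) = c*(c - 4)^2*(c + 2)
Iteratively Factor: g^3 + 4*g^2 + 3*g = (g + 3)*(g^2 + g) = (g + 1)*(g + 3)*(g)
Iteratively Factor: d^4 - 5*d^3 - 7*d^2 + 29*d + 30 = (d + 2)*(d^3 - 7*d^2 + 7*d + 15) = (d - 5)*(d + 2)*(d^2 - 2*d - 3) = (d - 5)*(d - 3)*(d + 2)*(d + 1)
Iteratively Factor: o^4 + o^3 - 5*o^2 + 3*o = (o - 1)*(o^3 + 2*o^2 - 3*o) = (o - 1)^2*(o^2 + 3*o) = o*(o - 1)^2*(o + 3)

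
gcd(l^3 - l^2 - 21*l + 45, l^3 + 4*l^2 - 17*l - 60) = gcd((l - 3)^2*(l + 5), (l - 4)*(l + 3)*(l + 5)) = l + 5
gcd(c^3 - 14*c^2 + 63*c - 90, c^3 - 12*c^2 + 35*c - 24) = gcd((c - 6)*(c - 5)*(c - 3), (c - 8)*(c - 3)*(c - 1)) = c - 3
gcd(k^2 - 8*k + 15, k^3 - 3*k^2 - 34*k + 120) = k - 5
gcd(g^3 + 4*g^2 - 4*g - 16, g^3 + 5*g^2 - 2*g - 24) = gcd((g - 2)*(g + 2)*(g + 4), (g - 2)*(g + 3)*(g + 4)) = g^2 + 2*g - 8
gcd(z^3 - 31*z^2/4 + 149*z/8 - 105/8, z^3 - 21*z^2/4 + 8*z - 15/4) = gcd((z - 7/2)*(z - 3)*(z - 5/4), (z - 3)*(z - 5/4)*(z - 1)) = z^2 - 17*z/4 + 15/4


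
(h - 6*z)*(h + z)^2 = h^3 - 4*h^2*z - 11*h*z^2 - 6*z^3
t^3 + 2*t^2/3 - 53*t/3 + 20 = (t - 3)*(t - 4/3)*(t + 5)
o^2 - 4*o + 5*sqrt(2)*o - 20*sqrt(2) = (o - 4)*(o + 5*sqrt(2))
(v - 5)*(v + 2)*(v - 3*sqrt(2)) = v^3 - 3*sqrt(2)*v^2 - 3*v^2 - 10*v + 9*sqrt(2)*v + 30*sqrt(2)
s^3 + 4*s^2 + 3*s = s*(s + 1)*(s + 3)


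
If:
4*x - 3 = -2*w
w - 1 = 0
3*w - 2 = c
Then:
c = 1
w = 1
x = 1/4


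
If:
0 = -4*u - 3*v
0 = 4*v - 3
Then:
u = -9/16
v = 3/4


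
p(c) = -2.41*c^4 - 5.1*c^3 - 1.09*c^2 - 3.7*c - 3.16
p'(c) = -9.64*c^3 - 15.3*c^2 - 2.18*c - 3.7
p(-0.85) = 1.07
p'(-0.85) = -6.98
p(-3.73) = -206.36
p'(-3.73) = 291.83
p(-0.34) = -1.86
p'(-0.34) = -4.35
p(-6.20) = -2367.74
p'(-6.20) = 1719.17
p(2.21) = -129.20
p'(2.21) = -187.30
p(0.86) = -11.71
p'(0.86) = -23.02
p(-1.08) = 2.71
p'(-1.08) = -7.05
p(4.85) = -1962.05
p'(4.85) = -1473.94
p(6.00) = -4289.56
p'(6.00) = -2649.82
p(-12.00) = -41276.68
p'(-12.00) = 14477.18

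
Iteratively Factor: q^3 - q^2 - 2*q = (q - 2)*(q^2 + q) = (q - 2)*(q + 1)*(q)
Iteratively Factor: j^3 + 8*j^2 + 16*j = (j + 4)*(j^2 + 4*j) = j*(j + 4)*(j + 4)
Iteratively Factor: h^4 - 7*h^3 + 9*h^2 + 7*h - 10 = (h + 1)*(h^3 - 8*h^2 + 17*h - 10) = (h - 2)*(h + 1)*(h^2 - 6*h + 5) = (h - 2)*(h - 1)*(h + 1)*(h - 5)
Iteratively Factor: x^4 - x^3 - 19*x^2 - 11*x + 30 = (x - 5)*(x^3 + 4*x^2 + x - 6) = (x - 5)*(x + 3)*(x^2 + x - 2) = (x - 5)*(x + 2)*(x + 3)*(x - 1)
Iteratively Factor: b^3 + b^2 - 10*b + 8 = (b - 1)*(b^2 + 2*b - 8) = (b - 1)*(b + 4)*(b - 2)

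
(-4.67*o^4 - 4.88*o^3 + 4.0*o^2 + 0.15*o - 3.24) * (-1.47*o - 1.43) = 6.8649*o^5 + 13.8517*o^4 + 1.0984*o^3 - 5.9405*o^2 + 4.5483*o + 4.6332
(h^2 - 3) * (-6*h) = -6*h^3 + 18*h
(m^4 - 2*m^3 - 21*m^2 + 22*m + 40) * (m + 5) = m^5 + 3*m^4 - 31*m^3 - 83*m^2 + 150*m + 200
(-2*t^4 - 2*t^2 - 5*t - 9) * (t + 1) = -2*t^5 - 2*t^4 - 2*t^3 - 7*t^2 - 14*t - 9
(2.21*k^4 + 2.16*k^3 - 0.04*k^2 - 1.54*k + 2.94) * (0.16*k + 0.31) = 0.3536*k^5 + 1.0307*k^4 + 0.6632*k^3 - 0.2588*k^2 - 0.00700000000000001*k + 0.9114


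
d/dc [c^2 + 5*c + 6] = 2*c + 5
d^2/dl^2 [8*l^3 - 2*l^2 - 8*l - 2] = 48*l - 4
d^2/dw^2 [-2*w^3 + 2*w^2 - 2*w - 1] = 4 - 12*w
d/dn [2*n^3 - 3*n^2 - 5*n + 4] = 6*n^2 - 6*n - 5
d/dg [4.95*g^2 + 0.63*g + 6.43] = 9.9*g + 0.63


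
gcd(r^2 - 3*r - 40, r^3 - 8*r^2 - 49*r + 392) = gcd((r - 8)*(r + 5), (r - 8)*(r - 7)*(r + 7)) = r - 8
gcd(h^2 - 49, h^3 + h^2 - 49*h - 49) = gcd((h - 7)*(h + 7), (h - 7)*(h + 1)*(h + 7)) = h^2 - 49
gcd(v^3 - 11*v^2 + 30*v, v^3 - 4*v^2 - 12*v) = v^2 - 6*v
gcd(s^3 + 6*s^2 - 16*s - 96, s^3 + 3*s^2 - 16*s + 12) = s + 6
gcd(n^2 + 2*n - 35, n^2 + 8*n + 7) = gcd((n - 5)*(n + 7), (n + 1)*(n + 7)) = n + 7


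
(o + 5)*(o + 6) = o^2 + 11*o + 30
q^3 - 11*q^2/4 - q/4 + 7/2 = (q - 2)*(q - 7/4)*(q + 1)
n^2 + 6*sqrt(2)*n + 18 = (n + 3*sqrt(2))^2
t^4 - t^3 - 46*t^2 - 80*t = t*(t - 8)*(t + 2)*(t + 5)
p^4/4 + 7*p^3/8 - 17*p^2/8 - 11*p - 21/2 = (p/4 + 1/2)*(p - 7/2)*(p + 2)*(p + 3)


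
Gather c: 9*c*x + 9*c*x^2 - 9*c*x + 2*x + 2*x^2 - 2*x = 9*c*x^2 + 2*x^2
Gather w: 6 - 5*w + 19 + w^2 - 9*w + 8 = w^2 - 14*w + 33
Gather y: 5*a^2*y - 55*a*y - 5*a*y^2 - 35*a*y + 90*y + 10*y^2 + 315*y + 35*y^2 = y^2*(45 - 5*a) + y*(5*a^2 - 90*a + 405)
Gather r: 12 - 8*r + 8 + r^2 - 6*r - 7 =r^2 - 14*r + 13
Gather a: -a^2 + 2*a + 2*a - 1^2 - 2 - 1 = -a^2 + 4*a - 4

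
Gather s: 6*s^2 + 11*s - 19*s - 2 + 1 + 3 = 6*s^2 - 8*s + 2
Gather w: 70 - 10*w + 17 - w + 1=88 - 11*w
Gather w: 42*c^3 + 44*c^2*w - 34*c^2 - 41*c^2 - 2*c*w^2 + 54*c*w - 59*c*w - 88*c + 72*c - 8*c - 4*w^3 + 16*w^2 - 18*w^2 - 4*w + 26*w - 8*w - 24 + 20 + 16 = 42*c^3 - 75*c^2 - 24*c - 4*w^3 + w^2*(-2*c - 2) + w*(44*c^2 - 5*c + 14) + 12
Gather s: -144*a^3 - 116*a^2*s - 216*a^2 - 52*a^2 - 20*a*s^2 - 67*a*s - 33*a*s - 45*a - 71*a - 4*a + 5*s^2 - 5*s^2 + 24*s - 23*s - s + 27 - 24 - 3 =-144*a^3 - 268*a^2 - 20*a*s^2 - 120*a + s*(-116*a^2 - 100*a)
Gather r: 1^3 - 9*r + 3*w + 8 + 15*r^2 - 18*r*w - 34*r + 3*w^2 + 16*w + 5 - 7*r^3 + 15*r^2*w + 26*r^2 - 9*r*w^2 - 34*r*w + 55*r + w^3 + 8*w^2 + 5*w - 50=-7*r^3 + r^2*(15*w + 41) + r*(-9*w^2 - 52*w + 12) + w^3 + 11*w^2 + 24*w - 36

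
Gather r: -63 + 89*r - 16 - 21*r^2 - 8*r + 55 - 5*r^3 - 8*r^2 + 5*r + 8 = -5*r^3 - 29*r^2 + 86*r - 16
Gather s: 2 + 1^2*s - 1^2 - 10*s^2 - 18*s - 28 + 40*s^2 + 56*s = 30*s^2 + 39*s - 27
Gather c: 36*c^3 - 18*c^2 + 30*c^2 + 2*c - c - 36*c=36*c^3 + 12*c^2 - 35*c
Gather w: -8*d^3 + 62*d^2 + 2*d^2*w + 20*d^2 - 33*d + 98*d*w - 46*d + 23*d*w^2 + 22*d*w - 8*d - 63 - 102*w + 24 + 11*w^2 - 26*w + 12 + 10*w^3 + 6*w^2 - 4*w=-8*d^3 + 82*d^2 - 87*d + 10*w^3 + w^2*(23*d + 17) + w*(2*d^2 + 120*d - 132) - 27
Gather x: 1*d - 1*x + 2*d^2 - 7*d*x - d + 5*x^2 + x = 2*d^2 - 7*d*x + 5*x^2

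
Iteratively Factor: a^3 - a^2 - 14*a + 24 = (a + 4)*(a^2 - 5*a + 6) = (a - 3)*(a + 4)*(a - 2)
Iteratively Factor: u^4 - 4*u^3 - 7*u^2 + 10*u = (u)*(u^3 - 4*u^2 - 7*u + 10) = u*(u - 5)*(u^2 + u - 2) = u*(u - 5)*(u + 2)*(u - 1)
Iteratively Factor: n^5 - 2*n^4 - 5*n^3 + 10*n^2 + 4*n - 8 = (n - 2)*(n^4 - 5*n^2 + 4) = (n - 2)*(n + 1)*(n^3 - n^2 - 4*n + 4) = (n - 2)*(n + 1)*(n + 2)*(n^2 - 3*n + 2) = (n - 2)^2*(n + 1)*(n + 2)*(n - 1)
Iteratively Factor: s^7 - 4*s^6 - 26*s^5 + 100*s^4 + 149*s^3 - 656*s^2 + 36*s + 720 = (s - 3)*(s^6 - s^5 - 29*s^4 + 13*s^3 + 188*s^2 - 92*s - 240) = (s - 3)*(s - 2)*(s^5 + s^4 - 27*s^3 - 41*s^2 + 106*s + 120) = (s - 3)*(s - 2)^2*(s^4 + 3*s^3 - 21*s^2 - 83*s - 60) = (s - 3)*(s - 2)^2*(s + 4)*(s^3 - s^2 - 17*s - 15) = (s - 3)*(s - 2)^2*(s + 3)*(s + 4)*(s^2 - 4*s - 5) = (s - 5)*(s - 3)*(s - 2)^2*(s + 3)*(s + 4)*(s + 1)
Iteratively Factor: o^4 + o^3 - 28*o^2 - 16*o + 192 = (o + 4)*(o^3 - 3*o^2 - 16*o + 48) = (o + 4)^2*(o^2 - 7*o + 12) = (o - 3)*(o + 4)^2*(o - 4)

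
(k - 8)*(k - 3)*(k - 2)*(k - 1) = k^4 - 14*k^3 + 59*k^2 - 94*k + 48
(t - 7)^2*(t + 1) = t^3 - 13*t^2 + 35*t + 49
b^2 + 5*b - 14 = (b - 2)*(b + 7)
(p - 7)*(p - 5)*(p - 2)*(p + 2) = p^4 - 12*p^3 + 31*p^2 + 48*p - 140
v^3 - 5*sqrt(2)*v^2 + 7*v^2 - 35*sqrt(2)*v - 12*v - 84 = (v + 7)*(v - 6*sqrt(2))*(v + sqrt(2))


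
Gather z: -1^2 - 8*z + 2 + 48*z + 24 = 40*z + 25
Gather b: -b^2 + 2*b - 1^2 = -b^2 + 2*b - 1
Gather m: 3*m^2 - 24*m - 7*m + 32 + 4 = 3*m^2 - 31*m + 36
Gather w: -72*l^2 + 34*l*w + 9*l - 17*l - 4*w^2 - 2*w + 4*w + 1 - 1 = -72*l^2 - 8*l - 4*w^2 + w*(34*l + 2)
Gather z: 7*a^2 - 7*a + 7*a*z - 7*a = 7*a^2 + 7*a*z - 14*a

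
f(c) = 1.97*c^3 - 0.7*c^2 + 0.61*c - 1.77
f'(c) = 5.91*c^2 - 1.4*c + 0.61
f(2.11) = 14.91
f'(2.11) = 23.97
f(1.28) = 2.00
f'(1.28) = 8.50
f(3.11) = 52.61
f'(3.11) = 53.42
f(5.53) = 313.35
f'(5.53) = 173.60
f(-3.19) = -74.79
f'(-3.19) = 65.22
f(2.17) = 16.39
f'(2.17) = 25.40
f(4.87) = 212.14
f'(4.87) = 133.96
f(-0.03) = -1.79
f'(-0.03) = 0.66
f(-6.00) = -456.15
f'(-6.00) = 221.77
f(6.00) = 402.21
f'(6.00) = 204.97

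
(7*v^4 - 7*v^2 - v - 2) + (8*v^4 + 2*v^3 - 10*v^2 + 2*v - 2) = 15*v^4 + 2*v^3 - 17*v^2 + v - 4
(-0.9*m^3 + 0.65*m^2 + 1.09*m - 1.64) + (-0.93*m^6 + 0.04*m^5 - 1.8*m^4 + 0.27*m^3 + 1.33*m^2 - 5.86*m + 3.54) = -0.93*m^6 + 0.04*m^5 - 1.8*m^4 - 0.63*m^3 + 1.98*m^2 - 4.77*m + 1.9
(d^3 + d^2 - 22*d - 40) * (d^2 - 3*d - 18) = d^5 - 2*d^4 - 43*d^3 + 8*d^2 + 516*d + 720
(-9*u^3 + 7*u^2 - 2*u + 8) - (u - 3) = -9*u^3 + 7*u^2 - 3*u + 11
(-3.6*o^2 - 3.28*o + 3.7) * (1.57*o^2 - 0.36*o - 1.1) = -5.652*o^4 - 3.8536*o^3 + 10.9498*o^2 + 2.276*o - 4.07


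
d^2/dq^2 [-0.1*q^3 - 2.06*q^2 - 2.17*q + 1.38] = -0.6*q - 4.12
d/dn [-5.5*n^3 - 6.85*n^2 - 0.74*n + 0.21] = -16.5*n^2 - 13.7*n - 0.74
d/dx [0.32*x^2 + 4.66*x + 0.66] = 0.64*x + 4.66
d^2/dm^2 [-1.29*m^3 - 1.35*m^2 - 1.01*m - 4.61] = -7.74*m - 2.7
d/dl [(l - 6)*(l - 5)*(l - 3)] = 3*l^2 - 28*l + 63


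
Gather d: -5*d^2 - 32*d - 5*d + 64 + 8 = -5*d^2 - 37*d + 72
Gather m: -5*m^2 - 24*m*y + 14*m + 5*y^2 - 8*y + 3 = -5*m^2 + m*(14 - 24*y) + 5*y^2 - 8*y + 3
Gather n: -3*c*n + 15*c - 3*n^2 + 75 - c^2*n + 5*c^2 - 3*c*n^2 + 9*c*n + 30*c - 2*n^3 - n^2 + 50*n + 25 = 5*c^2 + 45*c - 2*n^3 + n^2*(-3*c - 4) + n*(-c^2 + 6*c + 50) + 100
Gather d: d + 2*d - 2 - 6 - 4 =3*d - 12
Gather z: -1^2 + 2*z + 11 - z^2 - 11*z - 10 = -z^2 - 9*z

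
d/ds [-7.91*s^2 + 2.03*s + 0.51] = 2.03 - 15.82*s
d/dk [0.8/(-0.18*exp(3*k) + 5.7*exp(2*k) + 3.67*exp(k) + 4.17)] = (0.432*exp(2*k) - 9.12*exp(k) - 2.936)*exp(k)/(-0.18*exp(3*k) + 5.7*exp(2*k) + 3.67*exp(k) + 4.17)^2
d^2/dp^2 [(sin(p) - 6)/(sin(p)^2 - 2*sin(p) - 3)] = (-sin(p)^4 + 23*sin(p)^3 - 75*sin(p)^2 + 141*sin(p) - 96)/((sin(p) - 3)^3*(sin(p) + 1)^2)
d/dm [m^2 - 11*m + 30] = 2*m - 11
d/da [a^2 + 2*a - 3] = 2*a + 2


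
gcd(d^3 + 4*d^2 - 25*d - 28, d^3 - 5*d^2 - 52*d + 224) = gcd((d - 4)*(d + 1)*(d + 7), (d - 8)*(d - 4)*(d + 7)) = d^2 + 3*d - 28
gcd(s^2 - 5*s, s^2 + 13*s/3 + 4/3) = 1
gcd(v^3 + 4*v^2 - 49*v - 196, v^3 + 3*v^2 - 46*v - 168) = v^2 - 3*v - 28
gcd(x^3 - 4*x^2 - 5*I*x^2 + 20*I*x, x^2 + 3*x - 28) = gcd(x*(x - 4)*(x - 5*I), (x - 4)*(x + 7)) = x - 4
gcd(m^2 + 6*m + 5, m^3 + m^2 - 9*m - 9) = m + 1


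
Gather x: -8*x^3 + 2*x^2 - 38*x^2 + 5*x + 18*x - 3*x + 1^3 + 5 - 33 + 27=-8*x^3 - 36*x^2 + 20*x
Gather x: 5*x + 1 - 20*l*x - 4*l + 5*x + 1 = -4*l + x*(10 - 20*l) + 2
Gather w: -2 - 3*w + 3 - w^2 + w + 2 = -w^2 - 2*w + 3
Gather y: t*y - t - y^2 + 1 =t*y - t - y^2 + 1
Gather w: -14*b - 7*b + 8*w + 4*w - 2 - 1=-21*b + 12*w - 3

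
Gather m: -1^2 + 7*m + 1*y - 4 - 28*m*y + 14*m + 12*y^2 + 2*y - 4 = m*(21 - 28*y) + 12*y^2 + 3*y - 9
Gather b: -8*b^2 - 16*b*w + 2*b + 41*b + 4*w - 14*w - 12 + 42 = -8*b^2 + b*(43 - 16*w) - 10*w + 30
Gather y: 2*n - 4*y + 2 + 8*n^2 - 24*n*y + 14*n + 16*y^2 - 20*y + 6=8*n^2 + 16*n + 16*y^2 + y*(-24*n - 24) + 8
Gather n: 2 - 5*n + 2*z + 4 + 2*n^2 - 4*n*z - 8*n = 2*n^2 + n*(-4*z - 13) + 2*z + 6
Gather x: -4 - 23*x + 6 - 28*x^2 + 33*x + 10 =-28*x^2 + 10*x + 12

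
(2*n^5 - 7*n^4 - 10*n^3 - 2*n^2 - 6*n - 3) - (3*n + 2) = 2*n^5 - 7*n^4 - 10*n^3 - 2*n^2 - 9*n - 5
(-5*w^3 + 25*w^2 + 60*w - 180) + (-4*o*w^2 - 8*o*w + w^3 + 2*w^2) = -4*o*w^2 - 8*o*w - 4*w^3 + 27*w^2 + 60*w - 180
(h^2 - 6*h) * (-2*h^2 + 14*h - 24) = -2*h^4 + 26*h^3 - 108*h^2 + 144*h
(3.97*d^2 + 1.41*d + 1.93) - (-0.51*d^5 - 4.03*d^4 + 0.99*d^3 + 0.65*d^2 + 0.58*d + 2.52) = 0.51*d^5 + 4.03*d^4 - 0.99*d^3 + 3.32*d^2 + 0.83*d - 0.59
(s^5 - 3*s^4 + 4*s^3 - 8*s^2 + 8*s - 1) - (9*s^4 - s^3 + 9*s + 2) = s^5 - 12*s^4 + 5*s^3 - 8*s^2 - s - 3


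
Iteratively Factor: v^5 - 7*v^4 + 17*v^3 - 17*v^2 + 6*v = (v - 1)*(v^4 - 6*v^3 + 11*v^2 - 6*v) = (v - 3)*(v - 1)*(v^3 - 3*v^2 + 2*v) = (v - 3)*(v - 1)^2*(v^2 - 2*v) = v*(v - 3)*(v - 1)^2*(v - 2)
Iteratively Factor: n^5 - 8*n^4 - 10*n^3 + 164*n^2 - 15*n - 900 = (n - 5)*(n^4 - 3*n^3 - 25*n^2 + 39*n + 180) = (n - 5)*(n - 4)*(n^3 + n^2 - 21*n - 45) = (n - 5)^2*(n - 4)*(n^2 + 6*n + 9) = (n - 5)^2*(n - 4)*(n + 3)*(n + 3)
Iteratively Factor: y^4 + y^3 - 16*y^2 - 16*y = (y + 1)*(y^3 - 16*y) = y*(y + 1)*(y^2 - 16) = y*(y - 4)*(y + 1)*(y + 4)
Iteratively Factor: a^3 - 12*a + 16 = (a + 4)*(a^2 - 4*a + 4) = (a - 2)*(a + 4)*(a - 2)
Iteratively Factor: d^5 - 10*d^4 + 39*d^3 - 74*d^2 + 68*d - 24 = (d - 1)*(d^4 - 9*d^3 + 30*d^2 - 44*d + 24) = (d - 2)*(d - 1)*(d^3 - 7*d^2 + 16*d - 12) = (d - 2)^2*(d - 1)*(d^2 - 5*d + 6) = (d - 3)*(d - 2)^2*(d - 1)*(d - 2)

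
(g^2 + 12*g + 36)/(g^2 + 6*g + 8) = (g^2 + 12*g + 36)/(g^2 + 6*g + 8)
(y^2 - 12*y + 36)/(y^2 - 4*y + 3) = (y^2 - 12*y + 36)/(y^2 - 4*y + 3)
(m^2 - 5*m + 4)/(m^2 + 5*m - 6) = (m - 4)/(m + 6)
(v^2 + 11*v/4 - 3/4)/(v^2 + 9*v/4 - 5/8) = 2*(v + 3)/(2*v + 5)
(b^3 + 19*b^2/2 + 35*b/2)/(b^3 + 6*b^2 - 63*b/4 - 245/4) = 2*b/(2*b - 7)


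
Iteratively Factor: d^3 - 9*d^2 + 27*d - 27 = (d - 3)*(d^2 - 6*d + 9) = (d - 3)^2*(d - 3)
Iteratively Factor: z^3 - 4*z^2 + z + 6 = (z - 3)*(z^2 - z - 2) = (z - 3)*(z + 1)*(z - 2)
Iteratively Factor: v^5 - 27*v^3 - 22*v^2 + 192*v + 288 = (v + 3)*(v^4 - 3*v^3 - 18*v^2 + 32*v + 96) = (v + 2)*(v + 3)*(v^3 - 5*v^2 - 8*v + 48) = (v - 4)*(v + 2)*(v + 3)*(v^2 - v - 12) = (v - 4)^2*(v + 2)*(v + 3)*(v + 3)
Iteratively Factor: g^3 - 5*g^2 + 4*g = (g)*(g^2 - 5*g + 4) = g*(g - 4)*(g - 1)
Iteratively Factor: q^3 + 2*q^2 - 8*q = (q)*(q^2 + 2*q - 8) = q*(q - 2)*(q + 4)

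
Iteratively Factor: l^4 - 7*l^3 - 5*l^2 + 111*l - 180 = (l - 3)*(l^3 - 4*l^2 - 17*l + 60) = (l - 3)*(l + 4)*(l^2 - 8*l + 15) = (l - 5)*(l - 3)*(l + 4)*(l - 3)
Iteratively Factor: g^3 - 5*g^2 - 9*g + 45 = (g - 5)*(g^2 - 9) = (g - 5)*(g + 3)*(g - 3)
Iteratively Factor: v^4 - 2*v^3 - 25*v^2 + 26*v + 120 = (v + 2)*(v^3 - 4*v^2 - 17*v + 60) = (v + 2)*(v + 4)*(v^2 - 8*v + 15) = (v - 5)*(v + 2)*(v + 4)*(v - 3)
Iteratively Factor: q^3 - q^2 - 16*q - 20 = (q + 2)*(q^2 - 3*q - 10) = (q + 2)^2*(q - 5)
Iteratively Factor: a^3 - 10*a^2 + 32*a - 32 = (a - 2)*(a^2 - 8*a + 16) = (a - 4)*(a - 2)*(a - 4)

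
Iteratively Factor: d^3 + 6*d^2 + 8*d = (d)*(d^2 + 6*d + 8) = d*(d + 2)*(d + 4)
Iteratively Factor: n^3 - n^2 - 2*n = (n - 2)*(n^2 + n) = (n - 2)*(n + 1)*(n)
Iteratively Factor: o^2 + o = (o + 1)*(o)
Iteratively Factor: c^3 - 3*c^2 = (c - 3)*(c^2) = c*(c - 3)*(c)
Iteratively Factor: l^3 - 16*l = (l + 4)*(l^2 - 4*l) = (l - 4)*(l + 4)*(l)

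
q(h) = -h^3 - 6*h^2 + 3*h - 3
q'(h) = -3*h^2 - 12*h + 3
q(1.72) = -20.68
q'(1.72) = -26.52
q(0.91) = -5.99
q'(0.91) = -10.40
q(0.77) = -4.70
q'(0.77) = -8.02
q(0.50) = -3.12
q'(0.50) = -3.75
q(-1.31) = -14.98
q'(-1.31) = 13.57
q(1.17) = -9.31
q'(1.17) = -15.15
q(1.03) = -7.37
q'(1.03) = -12.54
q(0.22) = -2.64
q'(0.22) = 0.21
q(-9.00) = 213.00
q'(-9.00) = -132.00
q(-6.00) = -21.00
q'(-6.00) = -33.00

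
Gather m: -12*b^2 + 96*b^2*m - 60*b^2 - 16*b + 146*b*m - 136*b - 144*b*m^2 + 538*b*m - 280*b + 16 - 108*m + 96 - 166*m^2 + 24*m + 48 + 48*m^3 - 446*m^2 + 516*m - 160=-72*b^2 - 432*b + 48*m^3 + m^2*(-144*b - 612) + m*(96*b^2 + 684*b + 432)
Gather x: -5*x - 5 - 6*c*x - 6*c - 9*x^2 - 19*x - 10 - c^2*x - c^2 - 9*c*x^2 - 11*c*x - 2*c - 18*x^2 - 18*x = -c^2 - 8*c + x^2*(-9*c - 27) + x*(-c^2 - 17*c - 42) - 15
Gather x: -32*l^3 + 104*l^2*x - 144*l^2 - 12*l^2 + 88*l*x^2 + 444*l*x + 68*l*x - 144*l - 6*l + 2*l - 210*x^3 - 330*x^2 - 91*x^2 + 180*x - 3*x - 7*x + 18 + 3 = -32*l^3 - 156*l^2 - 148*l - 210*x^3 + x^2*(88*l - 421) + x*(104*l^2 + 512*l + 170) + 21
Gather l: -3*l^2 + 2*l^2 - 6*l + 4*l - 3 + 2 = -l^2 - 2*l - 1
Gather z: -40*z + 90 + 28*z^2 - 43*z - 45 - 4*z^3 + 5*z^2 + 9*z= -4*z^3 + 33*z^2 - 74*z + 45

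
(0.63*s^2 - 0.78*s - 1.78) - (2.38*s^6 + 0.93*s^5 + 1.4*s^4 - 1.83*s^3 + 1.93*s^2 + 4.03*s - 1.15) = -2.38*s^6 - 0.93*s^5 - 1.4*s^4 + 1.83*s^3 - 1.3*s^2 - 4.81*s - 0.63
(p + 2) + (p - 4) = 2*p - 2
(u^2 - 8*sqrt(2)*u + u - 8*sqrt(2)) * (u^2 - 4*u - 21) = u^4 - 8*sqrt(2)*u^3 - 3*u^3 - 25*u^2 + 24*sqrt(2)*u^2 - 21*u + 200*sqrt(2)*u + 168*sqrt(2)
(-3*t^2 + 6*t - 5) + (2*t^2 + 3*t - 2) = -t^2 + 9*t - 7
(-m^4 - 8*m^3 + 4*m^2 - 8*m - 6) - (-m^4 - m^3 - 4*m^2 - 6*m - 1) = -7*m^3 + 8*m^2 - 2*m - 5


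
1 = 1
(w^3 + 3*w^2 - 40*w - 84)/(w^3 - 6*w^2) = 1 + 9/w + 14/w^2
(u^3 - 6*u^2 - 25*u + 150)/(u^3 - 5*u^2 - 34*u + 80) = (u^2 - 11*u + 30)/(u^2 - 10*u + 16)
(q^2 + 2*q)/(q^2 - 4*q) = (q + 2)/(q - 4)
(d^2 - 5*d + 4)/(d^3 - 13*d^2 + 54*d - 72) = (d - 1)/(d^2 - 9*d + 18)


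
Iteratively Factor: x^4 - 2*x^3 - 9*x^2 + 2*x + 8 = (x + 2)*(x^3 - 4*x^2 - x + 4) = (x - 1)*(x + 2)*(x^2 - 3*x - 4) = (x - 4)*(x - 1)*(x + 2)*(x + 1)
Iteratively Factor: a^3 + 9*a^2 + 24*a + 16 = (a + 4)*(a^2 + 5*a + 4) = (a + 1)*(a + 4)*(a + 4)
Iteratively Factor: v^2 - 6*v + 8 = (v - 2)*(v - 4)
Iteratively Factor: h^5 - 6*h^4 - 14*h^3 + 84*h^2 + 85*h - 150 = (h + 3)*(h^4 - 9*h^3 + 13*h^2 + 45*h - 50) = (h - 5)*(h + 3)*(h^3 - 4*h^2 - 7*h + 10) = (h - 5)*(h + 2)*(h + 3)*(h^2 - 6*h + 5) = (h - 5)^2*(h + 2)*(h + 3)*(h - 1)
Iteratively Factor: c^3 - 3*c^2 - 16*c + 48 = (c - 4)*(c^2 + c - 12) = (c - 4)*(c + 4)*(c - 3)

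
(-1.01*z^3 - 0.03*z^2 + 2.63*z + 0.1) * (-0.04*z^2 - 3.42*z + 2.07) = 0.0404*z^5 + 3.4554*z^4 - 2.0933*z^3 - 9.0607*z^2 + 5.1021*z + 0.207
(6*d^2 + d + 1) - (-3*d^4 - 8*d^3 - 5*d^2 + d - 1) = 3*d^4 + 8*d^3 + 11*d^2 + 2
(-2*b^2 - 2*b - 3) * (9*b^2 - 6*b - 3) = -18*b^4 - 6*b^3 - 9*b^2 + 24*b + 9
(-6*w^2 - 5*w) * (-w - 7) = 6*w^3 + 47*w^2 + 35*w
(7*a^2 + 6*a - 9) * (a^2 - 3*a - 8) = 7*a^4 - 15*a^3 - 83*a^2 - 21*a + 72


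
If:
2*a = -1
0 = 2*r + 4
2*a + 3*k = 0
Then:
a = -1/2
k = 1/3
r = -2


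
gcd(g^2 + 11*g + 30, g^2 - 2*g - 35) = g + 5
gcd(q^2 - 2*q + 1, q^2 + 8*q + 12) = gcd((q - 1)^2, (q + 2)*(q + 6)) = 1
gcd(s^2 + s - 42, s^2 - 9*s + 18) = s - 6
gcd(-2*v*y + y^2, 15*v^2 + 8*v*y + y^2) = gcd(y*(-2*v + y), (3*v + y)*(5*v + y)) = 1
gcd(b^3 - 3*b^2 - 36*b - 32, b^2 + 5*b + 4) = b^2 + 5*b + 4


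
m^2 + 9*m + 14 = (m + 2)*(m + 7)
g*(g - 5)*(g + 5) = g^3 - 25*g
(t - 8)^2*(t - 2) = t^3 - 18*t^2 + 96*t - 128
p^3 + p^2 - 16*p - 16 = (p - 4)*(p + 1)*(p + 4)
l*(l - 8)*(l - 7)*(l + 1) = l^4 - 14*l^3 + 41*l^2 + 56*l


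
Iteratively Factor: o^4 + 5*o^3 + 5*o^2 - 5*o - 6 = (o - 1)*(o^3 + 6*o^2 + 11*o + 6) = (o - 1)*(o + 3)*(o^2 + 3*o + 2) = (o - 1)*(o + 1)*(o + 3)*(o + 2)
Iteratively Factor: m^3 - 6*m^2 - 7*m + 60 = (m + 3)*(m^2 - 9*m + 20) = (m - 5)*(m + 3)*(m - 4)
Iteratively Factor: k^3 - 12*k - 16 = (k + 2)*(k^2 - 2*k - 8) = (k + 2)^2*(k - 4)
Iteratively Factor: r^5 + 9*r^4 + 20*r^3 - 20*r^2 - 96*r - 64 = (r + 1)*(r^4 + 8*r^3 + 12*r^2 - 32*r - 64) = (r + 1)*(r + 4)*(r^3 + 4*r^2 - 4*r - 16) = (r + 1)*(r + 2)*(r + 4)*(r^2 + 2*r - 8) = (r + 1)*(r + 2)*(r + 4)^2*(r - 2)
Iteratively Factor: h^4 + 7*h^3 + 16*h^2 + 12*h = (h)*(h^3 + 7*h^2 + 16*h + 12) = h*(h + 2)*(h^2 + 5*h + 6) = h*(h + 2)*(h + 3)*(h + 2)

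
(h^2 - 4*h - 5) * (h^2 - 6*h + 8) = h^4 - 10*h^3 + 27*h^2 - 2*h - 40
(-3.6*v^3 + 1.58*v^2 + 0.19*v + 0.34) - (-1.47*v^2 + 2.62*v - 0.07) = -3.6*v^3 + 3.05*v^2 - 2.43*v + 0.41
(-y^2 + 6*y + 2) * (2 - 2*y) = 2*y^3 - 14*y^2 + 8*y + 4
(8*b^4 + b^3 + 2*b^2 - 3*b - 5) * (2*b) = 16*b^5 + 2*b^4 + 4*b^3 - 6*b^2 - 10*b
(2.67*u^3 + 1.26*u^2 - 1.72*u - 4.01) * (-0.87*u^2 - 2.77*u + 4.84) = -2.3229*u^5 - 8.4921*u^4 + 10.929*u^3 + 14.3515*u^2 + 2.7829*u - 19.4084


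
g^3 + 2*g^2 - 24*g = g*(g - 4)*(g + 6)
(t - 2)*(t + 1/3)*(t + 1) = t^3 - 2*t^2/3 - 7*t/3 - 2/3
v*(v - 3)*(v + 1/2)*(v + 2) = v^4 - v^3/2 - 13*v^2/2 - 3*v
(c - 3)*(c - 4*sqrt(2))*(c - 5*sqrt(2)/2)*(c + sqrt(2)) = c^4 - 11*sqrt(2)*c^3/2 - 3*c^3 + 7*c^2 + 33*sqrt(2)*c^2/2 - 21*c + 20*sqrt(2)*c - 60*sqrt(2)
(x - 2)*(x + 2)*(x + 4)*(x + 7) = x^4 + 11*x^3 + 24*x^2 - 44*x - 112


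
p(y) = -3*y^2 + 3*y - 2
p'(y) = 3 - 6*y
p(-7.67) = -201.50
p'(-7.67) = 49.02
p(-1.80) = -17.12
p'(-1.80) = 13.80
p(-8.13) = -224.68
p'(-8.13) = 51.78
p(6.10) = -95.33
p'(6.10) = -33.60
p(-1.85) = -17.82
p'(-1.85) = 14.10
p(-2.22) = -23.45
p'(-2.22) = 16.32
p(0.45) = -1.26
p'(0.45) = 0.30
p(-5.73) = -117.69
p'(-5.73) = 37.38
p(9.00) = -218.00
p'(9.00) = -51.00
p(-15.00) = -722.00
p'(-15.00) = 93.00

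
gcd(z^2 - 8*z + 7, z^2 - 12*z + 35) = z - 7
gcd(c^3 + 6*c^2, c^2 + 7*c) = c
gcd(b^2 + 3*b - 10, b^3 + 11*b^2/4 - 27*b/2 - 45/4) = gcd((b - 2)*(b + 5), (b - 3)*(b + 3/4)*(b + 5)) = b + 5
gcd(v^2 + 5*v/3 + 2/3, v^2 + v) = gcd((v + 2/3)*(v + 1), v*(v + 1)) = v + 1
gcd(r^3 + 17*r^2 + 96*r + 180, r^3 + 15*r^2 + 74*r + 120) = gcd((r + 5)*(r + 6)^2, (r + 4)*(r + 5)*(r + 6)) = r^2 + 11*r + 30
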